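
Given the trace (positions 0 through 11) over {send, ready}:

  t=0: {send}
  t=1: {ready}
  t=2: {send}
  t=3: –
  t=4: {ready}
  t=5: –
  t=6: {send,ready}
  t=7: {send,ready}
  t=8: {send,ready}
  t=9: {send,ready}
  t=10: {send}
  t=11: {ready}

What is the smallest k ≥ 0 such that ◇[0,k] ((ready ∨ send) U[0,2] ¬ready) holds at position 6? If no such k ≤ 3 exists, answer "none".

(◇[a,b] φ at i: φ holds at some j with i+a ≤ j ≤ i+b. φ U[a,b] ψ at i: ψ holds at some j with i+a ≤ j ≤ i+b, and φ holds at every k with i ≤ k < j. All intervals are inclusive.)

Scan j = 6,7,… for ((ready ∨ send) U[0,2] ¬ready):
  j=6: fails
  j=7: fails
  j=8: holds
First hit at j=8, so smallest k = 8-6 = 2.

2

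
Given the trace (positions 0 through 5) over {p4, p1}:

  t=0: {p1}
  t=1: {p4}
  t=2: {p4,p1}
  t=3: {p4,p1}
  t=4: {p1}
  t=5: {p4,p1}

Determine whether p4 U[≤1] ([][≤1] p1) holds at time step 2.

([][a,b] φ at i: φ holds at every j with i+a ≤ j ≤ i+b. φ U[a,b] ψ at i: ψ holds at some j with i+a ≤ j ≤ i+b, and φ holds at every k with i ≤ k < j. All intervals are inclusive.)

Need some j in [2,3] with [][≤1] p1, and p4 at every k in [2,j-1].
  j=2: [][≤1] p1 holds; no prefix to check → satisfied.

True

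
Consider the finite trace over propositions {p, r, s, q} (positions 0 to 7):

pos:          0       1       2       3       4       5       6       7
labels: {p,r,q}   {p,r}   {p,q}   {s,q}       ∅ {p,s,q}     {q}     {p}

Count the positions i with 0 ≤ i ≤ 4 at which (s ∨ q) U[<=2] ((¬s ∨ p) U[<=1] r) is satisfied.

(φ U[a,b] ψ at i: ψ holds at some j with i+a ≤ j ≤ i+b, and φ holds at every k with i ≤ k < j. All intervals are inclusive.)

2

Evaluate at each i in [0,4]:
  i=0: ✓ (rhs at j=0)
  i=1: ✓ (rhs at j=1)
  i=2: ✗ (no rhs in [2,4])
  i=3: ✗ (no rhs in [3,5])
  i=4: ✗ (no rhs in [4,6])
Positions where it holds: {0, 1} → 2.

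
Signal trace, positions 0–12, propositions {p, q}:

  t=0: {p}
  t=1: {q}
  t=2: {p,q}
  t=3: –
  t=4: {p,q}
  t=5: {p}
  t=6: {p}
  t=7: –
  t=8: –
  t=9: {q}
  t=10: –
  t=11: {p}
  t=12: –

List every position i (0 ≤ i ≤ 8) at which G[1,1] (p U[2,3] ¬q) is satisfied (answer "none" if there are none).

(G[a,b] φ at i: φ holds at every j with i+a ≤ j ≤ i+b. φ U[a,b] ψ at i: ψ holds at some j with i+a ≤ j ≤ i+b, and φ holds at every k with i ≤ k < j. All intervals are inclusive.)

3, 4

Evaluate at each i in [0,8]:
  i=0: ✗ (fails at j=1)
  i=1: ✗ (fails at j=2)
  i=2: ✗ (fails at j=3)
  i=3: ✓ (all of [4,4])
  i=4: ✓ (all of [5,5])
  i=5: ✗ (fails at j=6)
  i=6: ✗ (fails at j=7)
  i=7: ✗ (fails at j=8)
  i=8: ✗ (fails at j=9)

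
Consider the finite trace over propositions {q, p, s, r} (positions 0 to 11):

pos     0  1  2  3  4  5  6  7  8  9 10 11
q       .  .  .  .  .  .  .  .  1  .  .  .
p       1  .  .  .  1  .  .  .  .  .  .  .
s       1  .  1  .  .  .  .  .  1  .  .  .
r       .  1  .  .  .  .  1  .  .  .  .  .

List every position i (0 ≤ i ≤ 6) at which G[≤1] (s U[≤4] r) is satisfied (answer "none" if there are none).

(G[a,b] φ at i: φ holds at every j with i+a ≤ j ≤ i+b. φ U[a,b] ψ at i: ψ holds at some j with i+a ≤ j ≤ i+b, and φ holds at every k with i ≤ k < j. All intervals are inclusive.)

0

Evaluate at each i in [0,6]:
  i=0: ✓ (all of [0,1])
  i=1: ✗ (fails at j=2)
  i=2: ✗ (fails at j=2)
  i=3: ✗ (fails at j=3)
  i=4: ✗ (fails at j=4)
  i=5: ✗ (fails at j=5)
  i=6: ✗ (fails at j=7)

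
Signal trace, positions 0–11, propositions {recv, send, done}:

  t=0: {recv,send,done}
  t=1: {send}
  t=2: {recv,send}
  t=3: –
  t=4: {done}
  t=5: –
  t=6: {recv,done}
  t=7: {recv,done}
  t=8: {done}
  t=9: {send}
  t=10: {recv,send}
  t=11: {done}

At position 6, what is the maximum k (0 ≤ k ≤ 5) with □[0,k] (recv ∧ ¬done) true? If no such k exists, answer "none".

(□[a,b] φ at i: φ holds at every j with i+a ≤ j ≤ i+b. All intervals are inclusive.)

none

(recv ∧ ¬done) must hold from j=6 onward; find where it first fails.
  j=6: fails → no k works.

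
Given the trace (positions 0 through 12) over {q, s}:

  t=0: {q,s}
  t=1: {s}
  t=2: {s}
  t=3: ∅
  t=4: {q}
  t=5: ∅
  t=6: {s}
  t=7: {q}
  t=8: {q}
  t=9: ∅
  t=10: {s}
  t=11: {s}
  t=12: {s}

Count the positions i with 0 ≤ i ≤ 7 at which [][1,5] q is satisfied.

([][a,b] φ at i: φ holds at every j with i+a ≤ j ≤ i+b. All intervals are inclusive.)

Evaluate at each i in [0,7]:
  i=0: ✗ (fails at j=1)
  i=1: ✗ (fails at j=2)
  i=2: ✗ (fails at j=3)
  i=3: ✗ (fails at j=5)
  i=4: ✗ (fails at j=5)
  i=5: ✗ (fails at j=6)
  i=6: ✗ (fails at j=9)
  i=7: ✗ (fails at j=9)
Positions where it holds: {} → 0.

0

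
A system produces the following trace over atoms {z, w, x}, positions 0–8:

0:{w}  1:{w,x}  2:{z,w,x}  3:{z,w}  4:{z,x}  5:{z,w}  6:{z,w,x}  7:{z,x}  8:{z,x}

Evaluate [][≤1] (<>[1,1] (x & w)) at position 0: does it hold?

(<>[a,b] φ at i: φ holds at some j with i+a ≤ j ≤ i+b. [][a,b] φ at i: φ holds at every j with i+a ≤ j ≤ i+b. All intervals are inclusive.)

Check <>[1,1] (x & w) at every j in [0,1]:
  j=0: holds (witness at 1)
  j=1: holds (witness at 2)
All positions satisfy it → formula holds.

Yes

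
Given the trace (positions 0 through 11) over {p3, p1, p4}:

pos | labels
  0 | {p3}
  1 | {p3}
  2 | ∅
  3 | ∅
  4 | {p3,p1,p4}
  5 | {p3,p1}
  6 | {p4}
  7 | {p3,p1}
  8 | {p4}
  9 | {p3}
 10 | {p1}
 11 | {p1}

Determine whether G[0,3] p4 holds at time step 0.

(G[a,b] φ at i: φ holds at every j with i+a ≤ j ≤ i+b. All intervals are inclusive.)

False

Check p4 at every j in [0,3]:
  j=0: false
  j=1: false
  j=2: false
  j=3: false
Fails at j=0 → formula fails.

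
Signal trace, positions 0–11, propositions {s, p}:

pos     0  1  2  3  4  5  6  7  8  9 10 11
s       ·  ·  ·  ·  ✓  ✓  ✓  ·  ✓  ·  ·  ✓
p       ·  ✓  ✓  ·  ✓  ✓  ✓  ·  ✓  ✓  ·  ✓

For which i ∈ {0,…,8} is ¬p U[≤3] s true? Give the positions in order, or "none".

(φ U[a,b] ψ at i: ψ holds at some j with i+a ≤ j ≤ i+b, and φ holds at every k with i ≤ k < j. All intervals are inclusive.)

Evaluate at each i in [0,8]:
  i=0: ✗ (no rhs in [0,3])
  i=1: ✗ (lhs fails at k=1 before rhs at j=4)
  i=2: ✗ (lhs fails at k=2 before rhs at j=4)
  i=3: ✓ (rhs at j=4; lhs holds on [3,3])
  i=4: ✓ (rhs at j=4)
  i=5: ✓ (rhs at j=5)
  i=6: ✓ (rhs at j=6)
  i=7: ✓ (rhs at j=8; lhs holds on [7,7])
  i=8: ✓ (rhs at j=8)

3, 4, 5, 6, 7, 8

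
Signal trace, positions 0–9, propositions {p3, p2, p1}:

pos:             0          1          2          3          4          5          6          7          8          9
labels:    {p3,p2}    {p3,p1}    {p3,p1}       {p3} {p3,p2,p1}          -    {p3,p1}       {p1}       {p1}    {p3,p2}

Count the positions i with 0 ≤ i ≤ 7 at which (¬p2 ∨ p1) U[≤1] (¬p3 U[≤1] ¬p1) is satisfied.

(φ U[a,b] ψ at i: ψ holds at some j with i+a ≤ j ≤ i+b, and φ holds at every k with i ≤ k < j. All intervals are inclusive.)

6

Evaluate at each i in [0,7]:
  i=0: ✓ (rhs at j=0)
  i=1: ✗ (no rhs in [1,2])
  i=2: ✓ (rhs at j=3; lhs holds on [2,2])
  i=3: ✓ (rhs at j=3)
  i=4: ✓ (rhs at j=5; lhs holds on [4,4])
  i=5: ✓ (rhs at j=5)
  i=6: ✗ (no rhs in [6,7])
  i=7: ✓ (rhs at j=8; lhs holds on [7,7])
Positions where it holds: {0, 2, 3, 4, 5, 7} → 6.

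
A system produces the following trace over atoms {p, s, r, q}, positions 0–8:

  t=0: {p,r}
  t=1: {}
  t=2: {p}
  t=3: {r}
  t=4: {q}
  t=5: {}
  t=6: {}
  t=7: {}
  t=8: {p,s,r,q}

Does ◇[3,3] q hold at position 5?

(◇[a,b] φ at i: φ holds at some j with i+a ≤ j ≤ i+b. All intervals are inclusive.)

Check q at each j in [8,8]:
  j=8: true
Found at j=8 → formula holds.

Yes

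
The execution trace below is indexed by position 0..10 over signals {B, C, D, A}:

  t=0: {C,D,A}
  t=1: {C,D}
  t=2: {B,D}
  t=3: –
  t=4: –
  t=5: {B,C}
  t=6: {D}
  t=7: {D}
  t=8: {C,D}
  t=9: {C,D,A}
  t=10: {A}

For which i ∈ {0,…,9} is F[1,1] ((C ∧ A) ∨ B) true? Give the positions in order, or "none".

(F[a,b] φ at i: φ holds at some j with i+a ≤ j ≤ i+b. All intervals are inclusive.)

Evaluate at each i in [0,9]:
  i=0: ✗ (none in [1,1])
  i=1: ✓ (witness j=2)
  i=2: ✗ (none in [3,3])
  i=3: ✗ (none in [4,4])
  i=4: ✓ (witness j=5)
  i=5: ✗ (none in [6,6])
  i=6: ✗ (none in [7,7])
  i=7: ✗ (none in [8,8])
  i=8: ✓ (witness j=9)
  i=9: ✗ (none in [10,10])

1, 4, 8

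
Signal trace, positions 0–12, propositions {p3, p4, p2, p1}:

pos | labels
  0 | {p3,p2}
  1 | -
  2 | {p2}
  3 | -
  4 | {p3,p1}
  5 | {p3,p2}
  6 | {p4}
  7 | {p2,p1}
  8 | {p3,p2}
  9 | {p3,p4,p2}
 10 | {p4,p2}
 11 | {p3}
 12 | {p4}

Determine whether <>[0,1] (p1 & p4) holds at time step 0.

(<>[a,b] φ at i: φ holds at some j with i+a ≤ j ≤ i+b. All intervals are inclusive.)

False

Check (p1 & p4) at each j in [0,1]:
  j=0: false
  j=1: false
No position in the window satisfies it → formula fails.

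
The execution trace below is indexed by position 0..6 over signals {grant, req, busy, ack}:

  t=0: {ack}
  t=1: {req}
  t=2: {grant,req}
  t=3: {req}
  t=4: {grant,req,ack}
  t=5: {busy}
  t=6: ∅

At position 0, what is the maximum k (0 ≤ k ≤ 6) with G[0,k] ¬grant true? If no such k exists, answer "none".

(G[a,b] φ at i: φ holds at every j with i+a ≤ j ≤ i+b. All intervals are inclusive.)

1

¬grant must hold from j=0 onward; find where it first fails.
  j=0: holds
  j=1: holds
  j=2: fails
Holds on [0,1], so largest k = 1.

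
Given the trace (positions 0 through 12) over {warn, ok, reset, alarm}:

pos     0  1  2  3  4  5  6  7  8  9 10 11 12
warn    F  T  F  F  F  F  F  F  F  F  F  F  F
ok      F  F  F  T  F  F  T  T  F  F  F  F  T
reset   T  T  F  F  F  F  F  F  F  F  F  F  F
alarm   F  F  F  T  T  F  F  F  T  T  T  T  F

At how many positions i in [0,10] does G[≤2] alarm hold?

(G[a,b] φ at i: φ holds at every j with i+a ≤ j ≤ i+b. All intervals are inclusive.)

2

Evaluate at each i in [0,10]:
  i=0: ✗ (fails at j=0)
  i=1: ✗ (fails at j=1)
  i=2: ✗ (fails at j=2)
  i=3: ✗ (fails at j=5)
  i=4: ✗ (fails at j=5)
  i=5: ✗ (fails at j=5)
  i=6: ✗ (fails at j=6)
  i=7: ✗ (fails at j=7)
  i=8: ✓ (all of [8,10])
  i=9: ✓ (all of [9,11])
  i=10: ✗ (fails at j=12)
Positions where it holds: {8, 9} → 2.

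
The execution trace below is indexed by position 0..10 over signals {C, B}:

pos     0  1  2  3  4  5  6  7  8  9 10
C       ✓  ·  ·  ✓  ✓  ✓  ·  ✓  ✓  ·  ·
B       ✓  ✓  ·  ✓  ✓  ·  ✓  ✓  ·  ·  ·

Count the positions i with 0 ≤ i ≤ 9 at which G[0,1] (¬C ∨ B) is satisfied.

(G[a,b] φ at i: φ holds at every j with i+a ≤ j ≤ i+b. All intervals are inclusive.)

6

Evaluate at each i in [0,9]:
  i=0: ✓ (all of [0,1])
  i=1: ✓ (all of [1,2])
  i=2: ✓ (all of [2,3])
  i=3: ✓ (all of [3,4])
  i=4: ✗ (fails at j=5)
  i=5: ✗ (fails at j=5)
  i=6: ✓ (all of [6,7])
  i=7: ✗ (fails at j=8)
  i=8: ✗ (fails at j=8)
  i=9: ✓ (all of [9,10])
Positions where it holds: {0, 1, 2, 3, 6, 9} → 6.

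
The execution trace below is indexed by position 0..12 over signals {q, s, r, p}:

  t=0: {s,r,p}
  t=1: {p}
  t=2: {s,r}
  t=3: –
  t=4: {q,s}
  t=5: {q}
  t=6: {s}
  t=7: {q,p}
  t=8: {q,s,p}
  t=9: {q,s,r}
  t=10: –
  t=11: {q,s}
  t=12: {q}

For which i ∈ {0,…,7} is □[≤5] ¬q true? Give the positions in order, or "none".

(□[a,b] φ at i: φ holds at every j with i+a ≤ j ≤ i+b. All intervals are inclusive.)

none

Evaluate at each i in [0,7]:
  i=0: ✗ (fails at j=4)
  i=1: ✗ (fails at j=4)
  i=2: ✗ (fails at j=4)
  i=3: ✗ (fails at j=4)
  i=4: ✗ (fails at j=4)
  i=5: ✗ (fails at j=5)
  i=6: ✗ (fails at j=7)
  i=7: ✗ (fails at j=7)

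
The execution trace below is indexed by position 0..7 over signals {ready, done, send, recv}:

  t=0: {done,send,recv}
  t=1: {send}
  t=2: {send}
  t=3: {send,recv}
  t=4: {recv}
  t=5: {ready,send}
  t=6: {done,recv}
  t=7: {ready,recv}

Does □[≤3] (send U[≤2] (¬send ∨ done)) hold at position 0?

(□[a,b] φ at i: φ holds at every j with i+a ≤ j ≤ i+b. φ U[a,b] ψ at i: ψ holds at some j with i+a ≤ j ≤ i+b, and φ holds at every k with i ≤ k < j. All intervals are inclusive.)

Check (send U[≤2] (¬send ∨ done)) at every j in [0,3]:
  j=0: holds
  j=1: fails
  j=2: holds
  j=3: holds
Fails at j=1 → formula fails.

Does not hold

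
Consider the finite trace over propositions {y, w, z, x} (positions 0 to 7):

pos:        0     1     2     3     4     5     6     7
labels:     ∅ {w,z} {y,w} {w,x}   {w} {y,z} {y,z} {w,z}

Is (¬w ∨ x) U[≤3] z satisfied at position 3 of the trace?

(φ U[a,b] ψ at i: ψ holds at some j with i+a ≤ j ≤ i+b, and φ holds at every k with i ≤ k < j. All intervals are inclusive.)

Need some j in [3,6] with z, and (¬w ∨ x) at every k in [3,j-1].
  j=3: z false.
  j=4: z false.
  j=5: z holds, but (¬w ∨ x) fails at k=4 → not this j.
  j=6: z holds, but (¬w ∨ x) fails at k=4 → not this j.
No j in the window works → until fails.

False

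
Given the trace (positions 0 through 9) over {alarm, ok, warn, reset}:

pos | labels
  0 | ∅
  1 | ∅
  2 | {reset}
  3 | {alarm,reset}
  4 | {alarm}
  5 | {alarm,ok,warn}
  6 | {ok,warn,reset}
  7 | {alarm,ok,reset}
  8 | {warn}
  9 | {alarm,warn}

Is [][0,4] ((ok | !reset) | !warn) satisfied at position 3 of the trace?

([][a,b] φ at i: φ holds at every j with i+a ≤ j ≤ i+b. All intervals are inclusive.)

Holds

Check ((ok | !reset) | !warn) at every j in [3,7]:
  j=3: true
  j=4: true
  j=5: true
  j=6: true
  j=7: true
All positions satisfy it → formula holds.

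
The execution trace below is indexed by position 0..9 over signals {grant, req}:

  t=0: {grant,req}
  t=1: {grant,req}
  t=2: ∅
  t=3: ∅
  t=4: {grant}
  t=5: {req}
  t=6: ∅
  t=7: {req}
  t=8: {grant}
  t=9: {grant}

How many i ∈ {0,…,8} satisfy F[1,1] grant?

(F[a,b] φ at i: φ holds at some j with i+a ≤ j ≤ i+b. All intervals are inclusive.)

Evaluate at each i in [0,8]:
  i=0: ✓ (witness j=1)
  i=1: ✗ (none in [2,2])
  i=2: ✗ (none in [3,3])
  i=3: ✓ (witness j=4)
  i=4: ✗ (none in [5,5])
  i=5: ✗ (none in [6,6])
  i=6: ✗ (none in [7,7])
  i=7: ✓ (witness j=8)
  i=8: ✓ (witness j=9)
Positions where it holds: {0, 3, 7, 8} → 4.

4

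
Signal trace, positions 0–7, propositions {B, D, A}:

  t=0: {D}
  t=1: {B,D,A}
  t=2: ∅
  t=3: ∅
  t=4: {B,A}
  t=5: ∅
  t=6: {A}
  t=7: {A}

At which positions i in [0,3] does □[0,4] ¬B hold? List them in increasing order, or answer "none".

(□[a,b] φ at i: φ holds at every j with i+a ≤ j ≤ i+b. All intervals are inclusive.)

none

Evaluate at each i in [0,3]:
  i=0: ✗ (fails at j=1)
  i=1: ✗ (fails at j=1)
  i=2: ✗ (fails at j=4)
  i=3: ✗ (fails at j=4)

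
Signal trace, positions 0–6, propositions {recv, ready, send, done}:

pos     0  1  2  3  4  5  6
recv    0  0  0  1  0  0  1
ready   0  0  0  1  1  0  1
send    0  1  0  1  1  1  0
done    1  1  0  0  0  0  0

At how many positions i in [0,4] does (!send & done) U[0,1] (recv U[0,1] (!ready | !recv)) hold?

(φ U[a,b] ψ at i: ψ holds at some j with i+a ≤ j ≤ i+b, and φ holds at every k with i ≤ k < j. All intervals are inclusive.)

Evaluate at each i in [0,4]:
  i=0: ✓ (rhs at j=0)
  i=1: ✓ (rhs at j=1)
  i=2: ✓ (rhs at j=2)
  i=3: ✓ (rhs at j=3)
  i=4: ✓ (rhs at j=4)
Positions where it holds: {0, 1, 2, 3, 4} → 5.

5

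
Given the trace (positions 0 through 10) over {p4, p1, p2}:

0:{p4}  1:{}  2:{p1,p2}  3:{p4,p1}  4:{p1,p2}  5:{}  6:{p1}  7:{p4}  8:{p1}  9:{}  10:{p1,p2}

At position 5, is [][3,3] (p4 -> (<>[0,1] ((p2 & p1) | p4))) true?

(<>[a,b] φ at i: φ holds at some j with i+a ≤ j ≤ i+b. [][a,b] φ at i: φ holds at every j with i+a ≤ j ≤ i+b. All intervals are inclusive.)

Yes

Check (p4 -> (<>[0,1] ((p2 & p1) | p4))) at every j in [8,8]:
  j=8: antecedent false → ✓
All positions satisfy it → formula holds.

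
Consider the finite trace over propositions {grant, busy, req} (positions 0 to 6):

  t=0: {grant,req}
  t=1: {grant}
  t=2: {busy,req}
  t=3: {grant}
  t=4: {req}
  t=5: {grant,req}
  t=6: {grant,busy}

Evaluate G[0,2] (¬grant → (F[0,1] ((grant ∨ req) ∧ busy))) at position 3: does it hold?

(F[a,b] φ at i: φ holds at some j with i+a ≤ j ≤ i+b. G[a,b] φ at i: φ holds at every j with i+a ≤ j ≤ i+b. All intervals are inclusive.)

Check (¬grant → (F[0,1] ((grant ∨ req) ∧ busy))) at every j in [3,5]:
  j=3: antecedent false → ✓
  j=4: antecedent true; consequent fails (none in [4,5]) → ✗
  j=5: antecedent false → ✓
Fails at j=4 → formula fails.

False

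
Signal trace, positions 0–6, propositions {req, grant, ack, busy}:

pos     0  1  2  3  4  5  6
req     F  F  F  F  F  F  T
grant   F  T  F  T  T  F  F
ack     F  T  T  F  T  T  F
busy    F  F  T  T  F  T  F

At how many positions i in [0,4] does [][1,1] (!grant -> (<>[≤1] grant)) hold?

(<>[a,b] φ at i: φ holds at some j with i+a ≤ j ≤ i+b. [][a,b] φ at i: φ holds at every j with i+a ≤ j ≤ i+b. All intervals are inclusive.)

4

Evaluate at each i in [0,4]:
  i=0: ✓ (all of [1,1])
  i=1: ✓ (all of [2,2])
  i=2: ✓ (all of [3,3])
  i=3: ✓ (all of [4,4])
  i=4: ✗ (fails at j=5)
Positions where it holds: {0, 1, 2, 3} → 4.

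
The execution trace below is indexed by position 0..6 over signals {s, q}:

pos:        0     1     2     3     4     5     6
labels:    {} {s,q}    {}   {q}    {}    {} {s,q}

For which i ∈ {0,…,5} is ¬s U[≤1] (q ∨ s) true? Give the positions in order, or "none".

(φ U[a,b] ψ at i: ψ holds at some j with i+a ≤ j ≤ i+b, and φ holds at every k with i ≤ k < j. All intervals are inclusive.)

0, 1, 2, 3, 5

Evaluate at each i in [0,5]:
  i=0: ✓ (rhs at j=1; lhs holds on [0,0])
  i=1: ✓ (rhs at j=1)
  i=2: ✓ (rhs at j=3; lhs holds on [2,2])
  i=3: ✓ (rhs at j=3)
  i=4: ✗ (no rhs in [4,5])
  i=5: ✓ (rhs at j=6; lhs holds on [5,5])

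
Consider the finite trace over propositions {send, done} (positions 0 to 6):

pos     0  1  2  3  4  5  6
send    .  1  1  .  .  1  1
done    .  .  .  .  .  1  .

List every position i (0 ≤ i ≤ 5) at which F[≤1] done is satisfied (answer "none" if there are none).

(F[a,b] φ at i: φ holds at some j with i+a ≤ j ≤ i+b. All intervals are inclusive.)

Evaluate at each i in [0,5]:
  i=0: ✗ (none in [0,1])
  i=1: ✗ (none in [1,2])
  i=2: ✗ (none in [2,3])
  i=3: ✗ (none in [3,4])
  i=4: ✓ (witness j=5)
  i=5: ✓ (witness j=5)

4, 5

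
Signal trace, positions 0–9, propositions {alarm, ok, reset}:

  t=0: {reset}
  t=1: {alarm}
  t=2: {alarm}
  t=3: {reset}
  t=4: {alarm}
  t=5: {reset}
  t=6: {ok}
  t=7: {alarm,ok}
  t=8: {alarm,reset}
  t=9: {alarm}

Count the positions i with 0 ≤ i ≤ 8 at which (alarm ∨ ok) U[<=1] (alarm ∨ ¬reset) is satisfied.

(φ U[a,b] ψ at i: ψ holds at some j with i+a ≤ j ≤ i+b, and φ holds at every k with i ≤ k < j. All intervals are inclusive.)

Evaluate at each i in [0,8]:
  i=0: ✗ (lhs fails at k=0 before rhs at j=1)
  i=1: ✓ (rhs at j=1)
  i=2: ✓ (rhs at j=2)
  i=3: ✗ (lhs fails at k=3 before rhs at j=4)
  i=4: ✓ (rhs at j=4)
  i=5: ✗ (lhs fails at k=5 before rhs at j=6)
  i=6: ✓ (rhs at j=6)
  i=7: ✓ (rhs at j=7)
  i=8: ✓ (rhs at j=8)
Positions where it holds: {1, 2, 4, 6, 7, 8} → 6.

6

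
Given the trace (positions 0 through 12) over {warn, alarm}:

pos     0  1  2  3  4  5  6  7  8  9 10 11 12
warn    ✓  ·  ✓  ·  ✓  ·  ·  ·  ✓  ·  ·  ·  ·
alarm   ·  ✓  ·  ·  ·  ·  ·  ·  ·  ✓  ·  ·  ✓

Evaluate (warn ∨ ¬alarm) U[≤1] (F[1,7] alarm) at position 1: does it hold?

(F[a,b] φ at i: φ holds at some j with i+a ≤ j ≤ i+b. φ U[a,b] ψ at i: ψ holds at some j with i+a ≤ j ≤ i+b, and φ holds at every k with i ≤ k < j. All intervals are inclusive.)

False

Need some j in [1,2] with F[1,7] alarm, and (warn ∨ ¬alarm) at every k in [1,j-1].
  j=1: F[1,7] alarm — fails (none in [2,8]).
  j=2: F[1,7] alarm holds, but (warn ∨ ¬alarm) fails at k=1 → not this j.
No j in the window works → until fails.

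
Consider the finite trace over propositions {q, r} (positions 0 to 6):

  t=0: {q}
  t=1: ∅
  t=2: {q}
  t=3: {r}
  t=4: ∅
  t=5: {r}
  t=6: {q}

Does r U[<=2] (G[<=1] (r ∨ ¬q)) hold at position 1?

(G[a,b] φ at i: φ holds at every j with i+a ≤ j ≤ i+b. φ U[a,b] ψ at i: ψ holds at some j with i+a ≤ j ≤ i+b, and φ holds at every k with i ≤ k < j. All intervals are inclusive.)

Does not hold

Need some j in [1,3] with G[<=1] (r ∨ ¬q), and r at every k in [1,j-1].
  j=1: G[<=1] (r ∨ ¬q) — fails at 2.
  j=2: G[<=1] (r ∨ ¬q) — fails at 2.
  j=3: G[<=1] (r ∨ ¬q) holds, but r fails at k=1 → not this j.
No j in the window works → until fails.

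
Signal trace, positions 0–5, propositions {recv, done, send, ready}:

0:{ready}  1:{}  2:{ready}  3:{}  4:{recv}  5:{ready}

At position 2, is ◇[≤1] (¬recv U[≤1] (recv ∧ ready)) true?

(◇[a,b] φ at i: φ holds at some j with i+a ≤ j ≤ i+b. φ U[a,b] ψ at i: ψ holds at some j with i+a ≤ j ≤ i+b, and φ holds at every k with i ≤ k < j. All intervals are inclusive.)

Check (¬recv U[≤1] (recv ∧ ready)) at each j in [2,3]:
  j=2: fails
  j=3: fails
No position in the window satisfies it → formula fails.

False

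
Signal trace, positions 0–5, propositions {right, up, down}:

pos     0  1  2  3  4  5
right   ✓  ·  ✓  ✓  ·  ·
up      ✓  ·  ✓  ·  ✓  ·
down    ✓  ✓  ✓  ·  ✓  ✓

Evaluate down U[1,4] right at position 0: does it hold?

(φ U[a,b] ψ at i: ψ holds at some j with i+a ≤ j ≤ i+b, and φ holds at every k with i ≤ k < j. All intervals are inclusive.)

True

Need some j in [1,4] with right, and down at every k in [0,j-1].
  j=1: right false.
  j=2: right holds; down holds at every k in [0,1] → satisfied.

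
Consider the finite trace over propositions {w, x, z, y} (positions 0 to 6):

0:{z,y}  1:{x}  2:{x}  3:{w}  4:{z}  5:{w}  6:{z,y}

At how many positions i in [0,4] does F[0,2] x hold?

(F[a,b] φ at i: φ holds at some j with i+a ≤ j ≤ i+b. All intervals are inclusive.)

3

Evaluate at each i in [0,4]:
  i=0: ✓ (witness j=1)
  i=1: ✓ (witness j=1)
  i=2: ✓ (witness j=2)
  i=3: ✗ (none in [3,5])
  i=4: ✗ (none in [4,6])
Positions where it holds: {0, 1, 2} → 3.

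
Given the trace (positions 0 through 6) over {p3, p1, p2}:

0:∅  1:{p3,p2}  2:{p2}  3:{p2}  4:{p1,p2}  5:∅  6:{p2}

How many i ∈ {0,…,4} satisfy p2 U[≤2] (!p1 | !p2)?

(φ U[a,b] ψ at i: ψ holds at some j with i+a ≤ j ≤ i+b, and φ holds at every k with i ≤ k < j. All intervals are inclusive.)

Evaluate at each i in [0,4]:
  i=0: ✓ (rhs at j=0)
  i=1: ✓ (rhs at j=1)
  i=2: ✓ (rhs at j=2)
  i=3: ✓ (rhs at j=3)
  i=4: ✓ (rhs at j=5; lhs holds on [4,4])
Positions where it holds: {0, 1, 2, 3, 4} → 5.

5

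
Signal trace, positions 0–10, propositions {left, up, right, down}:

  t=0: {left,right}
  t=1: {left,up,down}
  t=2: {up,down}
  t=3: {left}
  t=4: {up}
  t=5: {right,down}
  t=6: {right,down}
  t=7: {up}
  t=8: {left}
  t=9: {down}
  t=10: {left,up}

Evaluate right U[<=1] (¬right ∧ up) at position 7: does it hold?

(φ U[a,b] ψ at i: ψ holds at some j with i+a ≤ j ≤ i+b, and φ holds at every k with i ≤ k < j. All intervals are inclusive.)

Need some j in [7,8] with (¬right ∧ up), and right at every k in [7,j-1].
  j=7: (¬right ∧ up) holds; no prefix to check → satisfied.

Yes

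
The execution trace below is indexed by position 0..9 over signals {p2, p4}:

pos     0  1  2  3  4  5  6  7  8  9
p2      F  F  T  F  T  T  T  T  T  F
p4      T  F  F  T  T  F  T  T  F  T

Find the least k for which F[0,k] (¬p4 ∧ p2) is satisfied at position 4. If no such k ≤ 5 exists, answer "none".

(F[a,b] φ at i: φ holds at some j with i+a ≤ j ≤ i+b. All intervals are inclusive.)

1

Scan j = 4,5,… for (¬p4 ∧ p2):
  j=4: fails
  j=5: holds
First hit at j=5, so smallest k = 5-4 = 1.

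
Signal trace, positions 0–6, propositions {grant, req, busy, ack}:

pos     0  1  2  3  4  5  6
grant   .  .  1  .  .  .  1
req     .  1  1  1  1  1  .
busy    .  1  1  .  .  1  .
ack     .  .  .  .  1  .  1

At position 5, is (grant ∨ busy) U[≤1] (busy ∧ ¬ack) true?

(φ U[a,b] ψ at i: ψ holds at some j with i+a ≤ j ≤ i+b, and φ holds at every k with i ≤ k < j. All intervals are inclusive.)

Need some j in [5,6] with (busy ∧ ¬ack), and (grant ∨ busy) at every k in [5,j-1].
  j=5: (busy ∧ ¬ack) holds; no prefix to check → satisfied.

Holds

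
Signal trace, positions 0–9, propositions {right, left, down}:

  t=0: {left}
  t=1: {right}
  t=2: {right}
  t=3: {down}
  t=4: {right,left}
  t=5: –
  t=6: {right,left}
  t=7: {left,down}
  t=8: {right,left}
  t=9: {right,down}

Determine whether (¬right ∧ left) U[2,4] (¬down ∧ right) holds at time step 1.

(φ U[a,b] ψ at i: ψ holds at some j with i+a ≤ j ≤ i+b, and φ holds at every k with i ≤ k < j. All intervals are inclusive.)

False

Need some j in [3,5] with (¬down ∧ right), and (¬right ∧ left) at every k in [1,j-1].
  j=3: (¬down ∧ right) false.
  j=4: (¬down ∧ right) holds, but (¬right ∧ left) fails at k=1 → not this j.
  j=5: (¬down ∧ right) false.
No j in the window works → until fails.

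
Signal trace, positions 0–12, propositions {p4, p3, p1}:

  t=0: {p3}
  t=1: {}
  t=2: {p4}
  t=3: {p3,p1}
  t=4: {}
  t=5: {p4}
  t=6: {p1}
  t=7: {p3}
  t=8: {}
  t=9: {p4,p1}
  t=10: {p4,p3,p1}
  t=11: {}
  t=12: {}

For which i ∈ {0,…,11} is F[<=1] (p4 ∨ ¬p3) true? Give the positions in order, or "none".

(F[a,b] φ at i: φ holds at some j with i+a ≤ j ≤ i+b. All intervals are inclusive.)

0, 1, 2, 3, 4, 5, 6, 7, 8, 9, 10, 11

Evaluate at each i in [0,11]:
  i=0: ✓ (witness j=1)
  i=1: ✓ (witness j=1)
  i=2: ✓ (witness j=2)
  i=3: ✓ (witness j=4)
  i=4: ✓ (witness j=4)
  i=5: ✓ (witness j=5)
  i=6: ✓ (witness j=6)
  i=7: ✓ (witness j=8)
  i=8: ✓ (witness j=8)
  i=9: ✓ (witness j=9)
  i=10: ✓ (witness j=10)
  i=11: ✓ (witness j=11)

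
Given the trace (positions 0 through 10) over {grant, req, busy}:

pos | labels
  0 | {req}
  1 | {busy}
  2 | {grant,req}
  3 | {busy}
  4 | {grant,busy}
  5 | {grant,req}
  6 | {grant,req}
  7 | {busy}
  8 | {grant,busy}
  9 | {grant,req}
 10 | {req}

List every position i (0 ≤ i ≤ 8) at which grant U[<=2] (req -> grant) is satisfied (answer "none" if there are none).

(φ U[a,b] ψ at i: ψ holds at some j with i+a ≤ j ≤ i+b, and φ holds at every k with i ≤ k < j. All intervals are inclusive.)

1, 2, 3, 4, 5, 6, 7, 8

Evaluate at each i in [0,8]:
  i=0: ✗ (lhs fails at k=0 before rhs at j=1)
  i=1: ✓ (rhs at j=1)
  i=2: ✓ (rhs at j=2)
  i=3: ✓ (rhs at j=3)
  i=4: ✓ (rhs at j=4)
  i=5: ✓ (rhs at j=5)
  i=6: ✓ (rhs at j=6)
  i=7: ✓ (rhs at j=7)
  i=8: ✓ (rhs at j=8)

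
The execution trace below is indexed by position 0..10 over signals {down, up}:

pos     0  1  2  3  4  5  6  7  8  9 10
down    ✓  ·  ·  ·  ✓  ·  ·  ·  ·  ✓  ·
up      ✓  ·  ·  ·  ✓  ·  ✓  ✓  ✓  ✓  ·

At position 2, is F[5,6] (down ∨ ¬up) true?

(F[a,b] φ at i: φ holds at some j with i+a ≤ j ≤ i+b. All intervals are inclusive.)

False

Check (down ∨ ¬up) at each j in [7,8]:
  j=7: false
  j=8: false
No position in the window satisfies it → formula fails.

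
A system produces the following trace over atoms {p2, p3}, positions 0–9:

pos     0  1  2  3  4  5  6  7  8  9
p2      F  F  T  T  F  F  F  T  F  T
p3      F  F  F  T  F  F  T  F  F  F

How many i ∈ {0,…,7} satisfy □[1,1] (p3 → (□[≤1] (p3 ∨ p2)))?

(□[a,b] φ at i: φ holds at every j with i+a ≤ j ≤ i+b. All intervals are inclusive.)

Evaluate at each i in [0,7]:
  i=0: ✓ (all of [1,1])
  i=1: ✓ (all of [2,2])
  i=2: ✗ (fails at j=3)
  i=3: ✓ (all of [4,4])
  i=4: ✓ (all of [5,5])
  i=5: ✓ (all of [6,6])
  i=6: ✓ (all of [7,7])
  i=7: ✓ (all of [8,8])
Positions where it holds: {0, 1, 3, 4, 5, 6, 7} → 7.

7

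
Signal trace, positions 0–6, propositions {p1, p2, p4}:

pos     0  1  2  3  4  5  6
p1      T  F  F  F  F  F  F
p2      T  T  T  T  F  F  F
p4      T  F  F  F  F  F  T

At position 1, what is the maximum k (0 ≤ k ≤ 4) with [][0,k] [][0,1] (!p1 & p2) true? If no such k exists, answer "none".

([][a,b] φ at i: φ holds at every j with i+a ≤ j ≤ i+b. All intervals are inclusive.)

[][0,1] (!p1 & p2) must hold from j=1 onward; find where it first fails.
  j=1: holds
  j=2: holds
  j=3: fails
Holds on [1,2], so largest k = 1.

1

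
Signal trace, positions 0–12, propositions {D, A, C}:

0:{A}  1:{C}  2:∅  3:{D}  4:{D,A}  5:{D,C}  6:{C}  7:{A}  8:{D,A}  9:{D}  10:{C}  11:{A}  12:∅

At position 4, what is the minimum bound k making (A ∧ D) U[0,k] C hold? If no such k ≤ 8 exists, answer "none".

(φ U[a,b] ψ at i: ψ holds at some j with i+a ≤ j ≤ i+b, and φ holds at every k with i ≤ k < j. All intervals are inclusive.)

1

Need earliest j ≥ 4 with C, and (A ∧ D) at every k in [4,j-1].
  j=4: rhs fails.
  j=5: rhs holds; lhs holds on [4,4]. k = 1.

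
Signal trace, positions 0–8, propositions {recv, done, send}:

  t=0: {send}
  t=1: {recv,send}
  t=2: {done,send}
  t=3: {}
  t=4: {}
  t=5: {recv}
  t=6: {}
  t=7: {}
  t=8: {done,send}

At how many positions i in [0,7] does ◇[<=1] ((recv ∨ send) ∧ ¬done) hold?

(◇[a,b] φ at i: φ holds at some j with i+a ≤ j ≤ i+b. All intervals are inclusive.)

4

Evaluate at each i in [0,7]:
  i=0: ✓ (witness j=0)
  i=1: ✓ (witness j=1)
  i=2: ✗ (none in [2,3])
  i=3: ✗ (none in [3,4])
  i=4: ✓ (witness j=5)
  i=5: ✓ (witness j=5)
  i=6: ✗ (none in [6,7])
  i=7: ✗ (none in [7,8])
Positions where it holds: {0, 1, 4, 5} → 4.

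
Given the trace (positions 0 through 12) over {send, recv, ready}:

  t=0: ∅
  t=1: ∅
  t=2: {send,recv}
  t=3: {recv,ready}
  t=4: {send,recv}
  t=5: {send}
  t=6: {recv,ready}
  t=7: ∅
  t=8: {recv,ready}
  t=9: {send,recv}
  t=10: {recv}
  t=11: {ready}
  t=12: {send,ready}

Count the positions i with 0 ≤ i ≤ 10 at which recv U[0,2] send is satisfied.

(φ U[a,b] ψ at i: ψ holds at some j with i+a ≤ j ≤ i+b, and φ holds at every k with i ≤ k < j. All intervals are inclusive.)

Evaluate at each i in [0,10]:
  i=0: ✗ (lhs fails at k=0 before rhs at j=2)
  i=1: ✗ (lhs fails at k=1 before rhs at j=2)
  i=2: ✓ (rhs at j=2)
  i=3: ✓ (rhs at j=4; lhs holds on [3,3])
  i=4: ✓ (rhs at j=4)
  i=5: ✓ (rhs at j=5)
  i=6: ✗ (no rhs in [6,8])
  i=7: ✗ (lhs fails at k=7 before rhs at j=9)
  i=8: ✓ (rhs at j=9; lhs holds on [8,8])
  i=9: ✓ (rhs at j=9)
  i=10: ✗ (lhs fails at k=11 before rhs at j=12)
Positions where it holds: {2, 3, 4, 5, 8, 9} → 6.

6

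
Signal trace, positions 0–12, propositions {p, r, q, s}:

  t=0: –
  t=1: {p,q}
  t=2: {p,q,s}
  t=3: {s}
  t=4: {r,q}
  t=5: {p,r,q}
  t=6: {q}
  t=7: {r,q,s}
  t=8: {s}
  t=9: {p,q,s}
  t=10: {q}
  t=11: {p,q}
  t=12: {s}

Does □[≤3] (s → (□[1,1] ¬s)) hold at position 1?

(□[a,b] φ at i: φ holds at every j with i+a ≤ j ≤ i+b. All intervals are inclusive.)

Check (s → (□[1,1] ¬s)) at every j in [1,4]:
  j=1: antecedent false → ✓
  j=2: antecedent true; consequent fails at 3 → ✗
  j=3: antecedent true; consequent holds on [4,4] → ✓
  j=4: antecedent false → ✓
Fails at j=2 → formula fails.

No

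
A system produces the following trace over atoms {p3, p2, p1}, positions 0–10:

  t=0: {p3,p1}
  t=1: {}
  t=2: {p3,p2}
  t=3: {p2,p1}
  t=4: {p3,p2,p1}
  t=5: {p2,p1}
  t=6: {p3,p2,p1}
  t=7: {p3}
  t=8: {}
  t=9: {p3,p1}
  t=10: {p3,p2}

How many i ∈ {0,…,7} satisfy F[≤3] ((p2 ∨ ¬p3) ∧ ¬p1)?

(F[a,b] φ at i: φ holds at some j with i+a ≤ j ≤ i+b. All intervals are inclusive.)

6

Evaluate at each i in [0,7]:
  i=0: ✓ (witness j=1)
  i=1: ✓ (witness j=1)
  i=2: ✓ (witness j=2)
  i=3: ✗ (none in [3,6])
  i=4: ✗ (none in [4,7])
  i=5: ✓ (witness j=8)
  i=6: ✓ (witness j=8)
  i=7: ✓ (witness j=8)
Positions where it holds: {0, 1, 2, 5, 6, 7} → 6.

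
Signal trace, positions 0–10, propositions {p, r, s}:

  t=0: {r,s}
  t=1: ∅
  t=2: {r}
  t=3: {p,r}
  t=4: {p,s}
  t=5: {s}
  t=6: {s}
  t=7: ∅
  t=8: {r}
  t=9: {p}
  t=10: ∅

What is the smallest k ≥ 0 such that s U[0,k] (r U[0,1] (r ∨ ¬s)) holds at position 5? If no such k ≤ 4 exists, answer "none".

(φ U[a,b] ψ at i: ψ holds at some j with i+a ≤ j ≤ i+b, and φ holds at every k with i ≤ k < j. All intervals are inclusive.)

2

Need earliest j ≥ 5 with (r U[0,1] (r ∨ ¬s)), and s at every k in [5,j-1].
  j=5: rhs fails.
  j=6: rhs fails.
  j=7: rhs holds; lhs holds on [5,6]. k = 2.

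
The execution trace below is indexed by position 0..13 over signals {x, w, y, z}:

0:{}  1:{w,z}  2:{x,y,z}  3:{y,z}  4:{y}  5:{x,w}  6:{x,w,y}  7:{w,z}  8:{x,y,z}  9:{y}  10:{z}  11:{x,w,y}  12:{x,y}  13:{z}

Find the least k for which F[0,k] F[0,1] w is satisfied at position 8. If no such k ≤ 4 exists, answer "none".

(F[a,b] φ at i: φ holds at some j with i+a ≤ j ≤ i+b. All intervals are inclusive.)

2

Scan j = 8,9,… for F[0,1] w:
  j=8: fails
  j=9: fails
  j=10: holds
First hit at j=10, so smallest k = 10-8 = 2.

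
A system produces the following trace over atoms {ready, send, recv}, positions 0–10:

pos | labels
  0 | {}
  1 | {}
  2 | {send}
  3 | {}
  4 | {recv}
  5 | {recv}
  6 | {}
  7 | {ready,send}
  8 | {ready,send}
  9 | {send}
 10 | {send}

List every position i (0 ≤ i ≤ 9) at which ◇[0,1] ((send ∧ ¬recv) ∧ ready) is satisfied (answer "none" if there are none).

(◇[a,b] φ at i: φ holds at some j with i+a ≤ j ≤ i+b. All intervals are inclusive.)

Evaluate at each i in [0,9]:
  i=0: ✗ (none in [0,1])
  i=1: ✗ (none in [1,2])
  i=2: ✗ (none in [2,3])
  i=3: ✗ (none in [3,4])
  i=4: ✗ (none in [4,5])
  i=5: ✗ (none in [5,6])
  i=6: ✓ (witness j=7)
  i=7: ✓ (witness j=7)
  i=8: ✓ (witness j=8)
  i=9: ✗ (none in [9,10])

6, 7, 8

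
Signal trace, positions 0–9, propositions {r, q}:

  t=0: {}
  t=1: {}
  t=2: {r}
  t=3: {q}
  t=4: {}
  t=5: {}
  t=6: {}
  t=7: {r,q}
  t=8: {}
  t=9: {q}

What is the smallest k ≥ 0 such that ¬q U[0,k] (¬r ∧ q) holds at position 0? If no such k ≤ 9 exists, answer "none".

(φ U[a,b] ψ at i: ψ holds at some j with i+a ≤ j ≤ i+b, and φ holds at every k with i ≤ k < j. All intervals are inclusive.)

3

Need earliest j ≥ 0 with (¬r ∧ q), and ¬q at every k in [0,j-1].
  j=0: rhs fails.
  j=1: rhs fails.
  j=2: rhs fails.
  j=3: rhs holds; lhs holds on [0,2]. k = 3.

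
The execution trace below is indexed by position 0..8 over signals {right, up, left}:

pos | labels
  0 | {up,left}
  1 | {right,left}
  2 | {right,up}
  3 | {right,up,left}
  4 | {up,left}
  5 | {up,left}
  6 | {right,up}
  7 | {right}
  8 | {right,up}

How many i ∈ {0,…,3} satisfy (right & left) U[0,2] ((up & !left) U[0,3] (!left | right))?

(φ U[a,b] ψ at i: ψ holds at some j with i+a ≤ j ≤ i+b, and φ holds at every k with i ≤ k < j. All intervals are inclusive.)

Evaluate at each i in [0,3]:
  i=0: ✗ (lhs fails at k=0 before rhs at j=1)
  i=1: ✓ (rhs at j=1)
  i=2: ✓ (rhs at j=2)
  i=3: ✓ (rhs at j=3)
Positions where it holds: {1, 2, 3} → 3.

3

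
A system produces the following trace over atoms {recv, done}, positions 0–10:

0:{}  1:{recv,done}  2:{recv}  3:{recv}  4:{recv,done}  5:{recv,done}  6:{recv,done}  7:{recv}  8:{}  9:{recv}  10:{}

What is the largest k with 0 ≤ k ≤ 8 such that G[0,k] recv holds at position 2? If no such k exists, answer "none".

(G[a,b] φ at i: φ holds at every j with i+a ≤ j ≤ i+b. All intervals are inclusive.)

recv must hold from j=2 onward; find where it first fails.
  j=2: holds
  j=3: holds
  j=4: holds
  j=5: holds
  j=6: holds
  j=7: holds
  j=8: fails
Holds on [2,7], so largest k = 5.

5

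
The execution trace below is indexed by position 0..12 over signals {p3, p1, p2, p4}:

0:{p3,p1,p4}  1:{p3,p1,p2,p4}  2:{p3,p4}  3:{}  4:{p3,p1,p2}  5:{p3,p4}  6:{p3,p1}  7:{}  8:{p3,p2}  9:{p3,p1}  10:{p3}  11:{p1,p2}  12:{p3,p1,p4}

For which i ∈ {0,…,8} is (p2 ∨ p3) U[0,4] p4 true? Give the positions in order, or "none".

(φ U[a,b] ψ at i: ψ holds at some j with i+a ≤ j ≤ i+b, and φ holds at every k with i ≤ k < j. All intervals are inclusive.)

0, 1, 2, 4, 5, 8

Evaluate at each i in [0,8]:
  i=0: ✓ (rhs at j=0)
  i=1: ✓ (rhs at j=1)
  i=2: ✓ (rhs at j=2)
  i=3: ✗ (lhs fails at k=3 before rhs at j=5)
  i=4: ✓ (rhs at j=5; lhs holds on [4,4])
  i=5: ✓ (rhs at j=5)
  i=6: ✗ (no rhs in [6,10])
  i=7: ✗ (no rhs in [7,11])
  i=8: ✓ (rhs at j=12; lhs holds on [8,11])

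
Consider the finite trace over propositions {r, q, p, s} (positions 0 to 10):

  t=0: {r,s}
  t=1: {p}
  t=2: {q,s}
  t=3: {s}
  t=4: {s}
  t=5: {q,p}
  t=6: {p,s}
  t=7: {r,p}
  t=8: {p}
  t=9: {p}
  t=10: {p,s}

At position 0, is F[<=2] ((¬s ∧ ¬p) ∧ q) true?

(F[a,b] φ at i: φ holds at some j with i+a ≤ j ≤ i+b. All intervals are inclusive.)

Does not hold

Check ((¬s ∧ ¬p) ∧ q) at each j in [0,2]:
  j=0: false
  j=1: false
  j=2: false
No position in the window satisfies it → formula fails.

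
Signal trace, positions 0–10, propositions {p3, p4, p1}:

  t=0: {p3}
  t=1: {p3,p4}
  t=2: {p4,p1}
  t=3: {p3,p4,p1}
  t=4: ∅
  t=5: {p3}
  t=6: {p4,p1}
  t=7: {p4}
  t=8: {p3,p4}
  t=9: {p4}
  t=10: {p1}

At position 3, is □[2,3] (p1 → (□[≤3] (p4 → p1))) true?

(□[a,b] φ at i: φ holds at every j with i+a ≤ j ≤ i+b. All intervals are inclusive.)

No

Check (p1 → (□[≤3] (p4 → p1))) at every j in [5,6]:
  j=5: antecedent false → ✓
  j=6: antecedent true; consequent fails at 7 → ✗
Fails at j=6 → formula fails.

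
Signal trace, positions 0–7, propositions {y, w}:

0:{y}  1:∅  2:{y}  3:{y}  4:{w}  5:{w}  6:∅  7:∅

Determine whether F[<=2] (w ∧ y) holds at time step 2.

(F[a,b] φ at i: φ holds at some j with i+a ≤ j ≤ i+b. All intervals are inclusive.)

Does not hold

Check (w ∧ y) at each j in [2,4]:
  j=2: false
  j=3: false
  j=4: false
No position in the window satisfies it → formula fails.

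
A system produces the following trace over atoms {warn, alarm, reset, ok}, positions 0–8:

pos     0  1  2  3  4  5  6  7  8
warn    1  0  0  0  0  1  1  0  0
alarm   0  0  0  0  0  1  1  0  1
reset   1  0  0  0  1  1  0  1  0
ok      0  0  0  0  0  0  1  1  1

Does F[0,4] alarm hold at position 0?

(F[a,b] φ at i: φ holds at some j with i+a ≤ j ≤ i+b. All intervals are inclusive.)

Check alarm at each j in [0,4]:
  j=0: false
  j=1: false
  j=2: false
  j=3: false
  j=4: false
No position in the window satisfies it → formula fails.

No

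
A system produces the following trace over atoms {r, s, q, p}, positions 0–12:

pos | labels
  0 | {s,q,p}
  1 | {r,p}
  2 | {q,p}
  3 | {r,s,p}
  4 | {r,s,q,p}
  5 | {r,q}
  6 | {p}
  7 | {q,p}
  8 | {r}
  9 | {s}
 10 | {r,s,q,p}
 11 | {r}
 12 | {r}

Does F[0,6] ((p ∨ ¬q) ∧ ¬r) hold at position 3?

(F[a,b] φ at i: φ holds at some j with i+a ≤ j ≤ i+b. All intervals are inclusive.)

Yes

Check ((p ∨ ¬q) ∧ ¬r) at each j in [3,9]:
  j=3: false
  j=4: false
  j=5: false
  j=6: true
  j=7: true
  j=8: false
  j=9: true
Found at j=6 → formula holds.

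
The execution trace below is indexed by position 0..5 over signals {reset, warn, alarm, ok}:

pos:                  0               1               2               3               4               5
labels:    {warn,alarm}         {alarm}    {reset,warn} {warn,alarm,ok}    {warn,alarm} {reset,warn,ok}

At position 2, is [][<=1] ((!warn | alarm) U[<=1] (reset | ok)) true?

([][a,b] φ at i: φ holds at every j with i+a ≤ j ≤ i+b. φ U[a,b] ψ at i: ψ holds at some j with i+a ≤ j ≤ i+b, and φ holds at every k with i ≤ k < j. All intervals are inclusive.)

Check ((!warn | alarm) U[<=1] (reset | ok)) at every j in [2,3]:
  j=2: holds
  j=3: holds
All positions satisfy it → formula holds.

Holds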